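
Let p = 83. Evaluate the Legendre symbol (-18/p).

1

Euler's criterion: (-18/83) ≡ 65^41 (mod 83).
65^2 ≡ 75 (mod 83)
65^4 ≡ 64 (mod 83)
65^8 ≡ 29 (mod 83)
65^16 ≡ 11 (mod 83)
65^32 ≡ 38 (mod 83)
65^41 = 65^(32+8+1) ≡ 1 (mod 83).
Result is 1, so (-18/83) = 1.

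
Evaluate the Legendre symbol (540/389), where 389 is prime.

Euler's criterion: (540/389) ≡ 151^194 (mod 389).
151^2 ≡ 239 (mod 389)
151^4 ≡ 327 (mod 389)
151^8 ≡ 343 (mod 389)
151^16 ≡ 171 (mod 389)
151^32 ≡ 66 (mod 389)
151^64 ≡ 77 (mod 389)
151^128 ≡ 94 (mod 389)
151^194 = 151^(128+64+2) ≡ 388 (mod 389).
Result is 388 ≡ −1, so (540/389) = −1.

-1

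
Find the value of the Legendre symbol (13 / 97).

Euler's criterion: (13/97) ≡ 13^48 (mod 97).
13^2 ≡ 72 (mod 97)
13^4 ≡ 43 (mod 97)
13^8 ≡ 6 (mod 97)
13^16 ≡ 36 (mod 97)
13^32 ≡ 35 (mod 97)
13^48 = 13^(32+16) ≡ 96 (mod 97).
Result is 96 ≡ −1, so (13/97) = −1.

-1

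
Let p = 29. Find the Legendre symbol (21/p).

Euler's criterion: (21/29) ≡ 21^14 (mod 29).
21^2 ≡ 6 (mod 29)
21^4 ≡ 7 (mod 29)
21^8 ≡ 20 (mod 29)
21^14 = 21^(8+4+2) ≡ 28 (mod 29).
Result is 28 ≡ −1, so (21/29) = −1.

-1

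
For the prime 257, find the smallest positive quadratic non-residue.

(2/257) = +1, so 2 is a residue.
(3/257) = −1, so 3 is the smallest positive non-residue mod 257.

3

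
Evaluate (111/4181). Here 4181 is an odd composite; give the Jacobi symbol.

Reciprocity: 111 ≡ 3 and 4181 ≡ 1 (mod 4), so (111/4181) = +(4181/111).
Reduce top mod 111: now compute (74/111).
Pull out 2: since 111 ≡ 7 (mod 8), (2/111) = +1.
Reciprocity: 37 ≡ 1 and 111 ≡ 3 (mod 4), so (37/111) = +(111/37).
Reduce top mod 37: now compute (0/37).
Top reduces to 0: gcd > 1, so the symbol is 0.

0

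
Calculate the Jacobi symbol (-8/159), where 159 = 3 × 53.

First reduce: -8 ≡ 151 (mod 159).
Reciprocity: 151 ≡ 3 and 159 ≡ 3 (mod 4), so (151/159) = −(159/151).
Reduce top mod 151: now compute (8/151).
Pull out 2^3: since 151 ≡ 7 (mod 8), (2/151) = +1, so (2/151)^3 = +1.
Reached (1/151) = 1. Collecting the sign flips along the way, the symbol is -1.

-1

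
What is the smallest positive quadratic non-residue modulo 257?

3

(2/257) = +1, so 2 is a residue.
(3/257) = −1, so 3 is the smallest positive non-residue mod 257.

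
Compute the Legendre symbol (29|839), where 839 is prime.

-1

Reciprocity: 29 ≡ 1 and 839 ≡ 3 (mod 4), so (29/839) = +(839/29).
Reduce top mod 29: now compute (27/29).
Reciprocity: 27 ≡ 3 and 29 ≡ 1 (mod 4), so (27/29) = +(29/27).
Reduce top mod 27: now compute (2/27).
Pull out 2: since 27 ≡ 3 (mod 8), (2/27) = -1.
Reached (1/27) = 1. Collecting the sign flips along the way, the symbol is -1.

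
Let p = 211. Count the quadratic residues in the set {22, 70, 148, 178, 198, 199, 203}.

(22/211) = -1 → non-residue.
(70/211) = +1 → QR.
(148/211) = +1 → QR.
(178/211) = +1 → QR.
(198/211) = -1 → non-residue.
(199/211) = +1 → QR.
(203/211) = +1 → QR.
Total quadratic residues among the 7: 5.

5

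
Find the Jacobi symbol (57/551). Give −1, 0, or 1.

0

Reciprocity: 57 ≡ 1 and 551 ≡ 3 (mod 4), so (57/551) = +(551/57).
Reduce top mod 57: now compute (38/57).
Pull out 2: since 57 ≡ 1 (mod 8), (2/57) = +1.
Reciprocity: 19 ≡ 3 and 57 ≡ 1 (mod 4), so (19/57) = +(57/19).
Reduce top mod 19: now compute (0/19).
Top reduces to 0: gcd > 1, so the symbol is 0.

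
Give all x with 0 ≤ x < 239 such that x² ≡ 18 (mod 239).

Since 239 ≡ 3 (mod 4), a square root of 18 is 18^((239+1)/4) = 18^60 mod 239.
Repeated squaring: 18^2≡85, 18^4≡55, 18^8≡157, 18^16≡32, 18^32≡68 (mod 239).
18^60 = 18^(32+16+8+4) ≡ 58 (mod 239).
Check: 58² = 3364 ≡ 18 (mod 239). The two roots are 58 and 181.

58, 181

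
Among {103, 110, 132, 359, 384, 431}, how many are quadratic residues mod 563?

(103/563) = +1 → QR.
(110/563) = +1 → QR.
(132/563) = +1 → QR.
(359/563) = -1 → non-residue.
(384/563) = -1 → non-residue.
(431/563) = -1 → non-residue.
Total quadratic residues among the 6: 3.

3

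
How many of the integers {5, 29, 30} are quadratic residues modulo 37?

(5/37) = -1 → non-residue.
(29/37) = -1 → non-residue.
(30/37) = +1 → QR.
Total quadratic residues among the 3: 1.

1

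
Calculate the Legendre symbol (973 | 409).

Euler's criterion: (973/409) ≡ 155^204 (mod 409).
155^2 ≡ 303 (mod 409)
155^4 ≡ 193 (mod 409)
155^8 ≡ 30 (mod 409)
155^16 ≡ 82 (mod 409)
155^32 ≡ 180 (mod 409)
155^64 ≡ 89 (mod 409)
155^128 ≡ 150 (mod 409)
155^204 = 155^(128+64+8+4) ≡ 408 (mod 409).
Result is 408 ≡ −1, so (973/409) = −1.

-1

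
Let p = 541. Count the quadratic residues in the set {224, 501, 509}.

(224/541) = -1 → non-residue.
(501/541) = -1 → non-residue.
(509/541) = -1 → non-residue.
Total quadratic residues among the 3: 0.

0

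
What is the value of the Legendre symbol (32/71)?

1

Pull out 2^5: since 71 ≡ 7 (mod 8), (2/71) = +1, so (2/71)^5 = +1.
Reached (1/71) = 1. Collecting the sign flips along the way, the symbol is +1.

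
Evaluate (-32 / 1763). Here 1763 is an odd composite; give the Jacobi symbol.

First reduce: -32 ≡ 1731 (mod 1763).
Reciprocity: 1731 ≡ 3 and 1763 ≡ 3 (mod 4), so (1731/1763) = −(1763/1731).
Reduce top mod 1731: now compute (32/1731).
Pull out 2^5: since 1731 ≡ 3 (mod 8), (2/1731) = -1, so (2/1731)^5 = -1.
Reached (1/1731) = 1. Collecting the sign flips along the way, the symbol is +1.

1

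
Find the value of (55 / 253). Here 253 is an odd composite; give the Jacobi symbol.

Reciprocity: 55 ≡ 3 and 253 ≡ 1 (mod 4), so (55/253) = +(253/55).
Reduce top mod 55: now compute (33/55).
Reciprocity: 33 ≡ 1 and 55 ≡ 3 (mod 4), so (33/55) = +(55/33).
Reduce top mod 33: now compute (22/33).
Pull out 2: since 33 ≡ 1 (mod 8), (2/33) = +1.
Reciprocity: 11 ≡ 3 and 33 ≡ 1 (mod 4), so (11/33) = +(33/11).
Reduce top mod 11: now compute (0/11).
Top reduces to 0: gcd > 1, so the symbol is 0.

0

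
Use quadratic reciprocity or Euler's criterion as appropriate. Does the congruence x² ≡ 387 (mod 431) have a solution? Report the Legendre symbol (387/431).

Reciprocity: 387 ≡ 3 and 431 ≡ 3 (mod 4), so (387/431) = −(431/387).
Reduce top mod 387: now compute (44/387).
Pull out 2^2: since 387 ≡ 3 (mod 8), (2/387) = -1, so (2/387)^2 = +1.
Reciprocity: 11 ≡ 3 and 387 ≡ 3 (mod 4), so (11/387) = −(387/11).
Reduce top mod 11: now compute (2/11).
Pull out 2: since 11 ≡ 3 (mod 8), (2/11) = -1.
Reached (1/11) = 1. Collecting the sign flips along the way, the symbol is -1.

-1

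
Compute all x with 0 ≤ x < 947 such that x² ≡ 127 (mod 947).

311, 636

Since 947 ≡ 3 (mod 4), a square root of 127 is 127^((947+1)/4) = 127^237 mod 947.
Repeated squaring: 127^2≡30, 127^4≡900, 127^8≡315, 127^16≡737, 127^32≡538, 127^64≡609, 127^128≡604 (mod 947).
127^237 = 127^(128+64+32+8+4+1) ≡ 636 (mod 947).
Check: 636² = 404496 ≡ 127 (mod 947). The two roots are 311 and 636.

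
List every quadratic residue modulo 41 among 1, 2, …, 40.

Square k = 1,…,20 (k and 41−k give the same square):
1²=1, 2²=4, 3²=9, 4²=16, 5²=25, 6²=36, 7²≡8, 8²≡23, 9²≡40, 10²≡18, 11²≡39, 12²≡21, 13²≡5, 14²≡32, 15²≡20, 16²≡10, 17²≡2, 18²≡37, 19²≡33, 20²≡31 (mod 41).
So the quadratic residues mod 41 are {1, 2, 4, 5, 8, 9, 10, 16, 18, 20, 21, 23, 25, 31, 32, 33, 36, 37, 39, 40}.

1,2,4,5,8,9,10,16,18,20,21,23,25,31,32,33,36,37,39,40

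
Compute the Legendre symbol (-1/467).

-1

First reduce: -1 ≡ 466 (mod 467).
Pull out 2: since 467 ≡ 3 (mod 8), (2/467) = -1.
Reciprocity: 233 ≡ 1 and 467 ≡ 3 (mod 4), so (233/467) = +(467/233).
Reduce top mod 233: now compute (1/233).
Reached (1/233) = 1. Collecting the sign flips along the way, the symbol is -1.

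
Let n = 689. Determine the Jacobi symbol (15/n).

-1

Reciprocity: 15 ≡ 3 and 689 ≡ 1 (mod 4), so (15/689) = +(689/15).
Reduce top mod 15: now compute (14/15).
Pull out 2: since 15 ≡ 7 (mod 8), (2/15) = +1.
Reciprocity: 7 ≡ 3 and 15 ≡ 3 (mod 4), so (7/15) = −(15/7).
Reduce top mod 7: now compute (1/7).
Reached (1/7) = 1. Collecting the sign flips along the way, the symbol is -1.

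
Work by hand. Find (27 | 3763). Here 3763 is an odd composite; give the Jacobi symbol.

-1

Reciprocity: 27 ≡ 3 and 3763 ≡ 3 (mod 4), so (27/3763) = −(3763/27).
Reduce top mod 27: now compute (10/27).
Pull out 2: since 27 ≡ 3 (mod 8), (2/27) = -1.
Reciprocity: 5 ≡ 1 and 27 ≡ 3 (mod 4), so (5/27) = +(27/5).
Reduce top mod 5: now compute (2/5).
Pull out 2: since 5 ≡ 5 (mod 8), (2/5) = -1.
Reached (1/5) = 1. Collecting the sign flips along the way, the symbol is -1.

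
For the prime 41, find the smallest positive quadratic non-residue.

3

(2/41) = +1, so 2 is a residue.
(3/41) = −1, so 3 is the smallest positive non-residue mod 41.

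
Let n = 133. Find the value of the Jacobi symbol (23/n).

Reciprocity: 23 ≡ 3 and 133 ≡ 1 (mod 4), so (23/133) = +(133/23).
Reduce top mod 23: now compute (18/23).
Pull out 2: since 23 ≡ 7 (mod 8), (2/23) = +1.
Reciprocity: 9 ≡ 1 and 23 ≡ 3 (mod 4), so (9/23) = +(23/9).
Reduce top mod 9: now compute (5/9).
Reciprocity: 5 ≡ 1 and 9 ≡ 1 (mod 4), so (5/9) = +(9/5).
Reduce top mod 5: now compute (4/5).
Pull out 2^2: since 5 ≡ 5 (mod 8), (2/5) = -1, so (2/5)^2 = +1.
Reached (1/5) = 1. Collecting the sign flips along the way, the symbol is +1.

1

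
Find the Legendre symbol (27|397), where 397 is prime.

Reciprocity: 27 ≡ 3 and 397 ≡ 1 (mod 4), so (27/397) = +(397/27).
Reduce top mod 27: now compute (19/27).
Reciprocity: 19 ≡ 3 and 27 ≡ 3 (mod 4), so (19/27) = −(27/19).
Reduce top mod 19: now compute (8/19).
Pull out 2^3: since 19 ≡ 3 (mod 8), (2/19) = -1, so (2/19)^3 = -1.
Reached (1/19) = 1. Collecting the sign flips along the way, the symbol is +1.

1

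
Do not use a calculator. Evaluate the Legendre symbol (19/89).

-1

Euler's criterion: (19/89) ≡ 19^44 (mod 89).
19^2 ≡ 5 (mod 89)
19^4 ≡ 25 (mod 89)
19^8 ≡ 2 (mod 89)
19^16 ≡ 4 (mod 89)
19^32 ≡ 16 (mod 89)
19^44 = 19^(32+8+4) ≡ 88 (mod 89).
Result is 88 ≡ −1, so (19/89) = −1.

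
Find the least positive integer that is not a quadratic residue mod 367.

3

(2/367) = +1, so 2 is a residue.
(3/367) = −1, so 3 is the smallest positive non-residue mod 367.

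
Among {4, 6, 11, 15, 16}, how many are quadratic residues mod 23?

3

(4/23) = +1 → QR.
(6/23) = +1 → QR.
(11/23) = -1 → non-residue.
(15/23) = -1 → non-residue.
(16/23) = +1 → QR.
Total quadratic residues among the 5: 3.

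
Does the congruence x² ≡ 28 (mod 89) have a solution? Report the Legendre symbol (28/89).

Pull out 2^2: since 89 ≡ 1 (mod 8), (2/89) = +1, so (2/89)^2 = +1.
Reciprocity: 7 ≡ 3 and 89 ≡ 1 (mod 4), so (7/89) = +(89/7).
Reduce top mod 7: now compute (5/7).
Reciprocity: 5 ≡ 1 and 7 ≡ 3 (mod 4), so (5/7) = +(7/5).
Reduce top mod 5: now compute (2/5).
Pull out 2: since 5 ≡ 5 (mod 8), (2/5) = -1.
Reached (1/5) = 1. Collecting the sign flips along the way, the symbol is -1.

-1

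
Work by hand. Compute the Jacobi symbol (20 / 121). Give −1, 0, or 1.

Pull out 2^2: since 121 ≡ 1 (mod 8), (2/121) = +1, so (2/121)^2 = +1.
Reciprocity: 5 ≡ 1 and 121 ≡ 1 (mod 4), so (5/121) = +(121/5).
Reduce top mod 5: now compute (1/5).
Reached (1/5) = 1. Collecting the sign flips along the way, the symbol is +1.

1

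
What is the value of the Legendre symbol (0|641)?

0

Top reduces to 0: gcd > 1, so the symbol is 0.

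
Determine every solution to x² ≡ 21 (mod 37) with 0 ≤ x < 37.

37 ≡ 1 (mod 4), so we find a root by search.
Trying successive values, 13² = 169 ≡ 21 (mod 37). The other root is 37 − 13 = 24.

13, 24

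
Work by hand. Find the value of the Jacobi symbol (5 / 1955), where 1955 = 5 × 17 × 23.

0

Reciprocity: 5 ≡ 1 and 1955 ≡ 3 (mod 4), so (5/1955) = +(1955/5).
Reduce top mod 5: now compute (0/5).
Top reduces to 0: gcd > 1, so the symbol is 0.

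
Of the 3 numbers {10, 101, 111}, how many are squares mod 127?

(10/127) = -1 → non-residue.
(101/127) = -1 → non-residue.
(111/127) = -1 → non-residue.
Total quadratic residues among the 3: 0.

0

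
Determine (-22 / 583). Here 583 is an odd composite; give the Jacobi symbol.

0

First reduce: -22 ≡ 561 (mod 583).
Reciprocity: 561 ≡ 1 and 583 ≡ 3 (mod 4), so (561/583) = +(583/561).
Reduce top mod 561: now compute (22/561).
Pull out 2: since 561 ≡ 1 (mod 8), (2/561) = +1.
Reciprocity: 11 ≡ 3 and 561 ≡ 1 (mod 4), so (11/561) = +(561/11).
Reduce top mod 11: now compute (0/11).
Top reduces to 0: gcd > 1, so the symbol is 0.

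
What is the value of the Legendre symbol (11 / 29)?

-1

Reciprocity: 11 ≡ 3 and 29 ≡ 1 (mod 4), so (11/29) = +(29/11).
Reduce top mod 11: now compute (7/11).
Reciprocity: 7 ≡ 3 and 11 ≡ 3 (mod 4), so (7/11) = −(11/7).
Reduce top mod 7: now compute (4/7).
Pull out 2^2: since 7 ≡ 7 (mod 8), (2/7) = +1, so (2/7)^2 = +1.
Reached (1/7) = 1. Collecting the sign flips along the way, the symbol is -1.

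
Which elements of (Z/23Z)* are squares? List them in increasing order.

1,2,3,4,6,8,9,12,13,16,18

Square k = 1,…,11 (k and 23−k give the same square):
1²=1, 2²=4, 3²=9, 4²=16, 5²≡2, 6²≡13, 7²≡3, 8²≡18, 9²≡12, 10²≡8, 11²≡6 (mod 23).
So the quadratic residues mod 23 are {1, 2, 3, 4, 6, 8, 9, 12, 13, 16, 18}.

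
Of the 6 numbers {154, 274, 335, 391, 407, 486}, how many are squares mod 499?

4

(154/499) = -1 → non-residue.
(274/499) = -1 → non-residue.
(335/499) = +1 → QR.
(391/499) = +1 → QR.
(407/499) = +1 → QR.
(486/499) = +1 → QR.
Total quadratic residues among the 6: 4.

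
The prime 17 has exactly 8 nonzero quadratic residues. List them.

Square k = 1,…,8 (k and 17−k give the same square):
1²=1, 2²=4, 3²=9, 4²=16, 5²≡8, 6²≡2, 7²≡15, 8²≡13 (mod 17).
So the quadratic residues mod 17 are {1, 2, 4, 8, 9, 13, 15, 16}.

1 2 4 8 9 13 15 16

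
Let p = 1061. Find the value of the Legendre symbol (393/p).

-1

Euler's criterion: (393/1061) ≡ 393^530 (mod 1061).
393^2 ≡ 604 (mod 1061)
393^4 ≡ 893 (mod 1061)
393^8 ≡ 638 (mod 1061)
393^16 ≡ 681 (mod 1061)
393^32 ≡ 104 (mod 1061)
393^64 ≡ 206 (mod 1061)
393^128 ≡ 1057 (mod 1061)
393^256 ≡ 16 (mod 1061)
393^512 ≡ 256 (mod 1061)
393^530 = 393^(512+16+2) ≡ 1060 (mod 1061).
Result is 1060 ≡ −1, so (393/1061) = −1.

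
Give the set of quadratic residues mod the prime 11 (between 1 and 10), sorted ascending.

Square k = 1,…,5 (k and 11−k give the same square):
1²=1, 2²=4, 3²=9, 4²≡5, 5²≡3 (mod 11).
So the quadratic residues mod 11 are {1, 3, 4, 5, 9}.

1,3,4,5,9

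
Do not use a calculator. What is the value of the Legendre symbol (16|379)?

1

Pull out 2^4: since 379 ≡ 3 (mod 8), (2/379) = -1, so (2/379)^4 = +1.
Reached (1/379) = 1. Collecting the sign flips along the way, the symbol is +1.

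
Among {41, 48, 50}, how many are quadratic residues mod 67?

(41/67) = -1 → non-residue.
(48/67) = -1 → non-residue.
(50/67) = -1 → non-residue.
Total quadratic residues among the 3: 0.

0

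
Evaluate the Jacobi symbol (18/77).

-1

Pull out 2: since 77 ≡ 5 (mod 8), (2/77) = -1.
Reciprocity: 9 ≡ 1 and 77 ≡ 1 (mod 4), so (9/77) = +(77/9).
Reduce top mod 9: now compute (5/9).
Reciprocity: 5 ≡ 1 and 9 ≡ 1 (mod 4), so (5/9) = +(9/5).
Reduce top mod 5: now compute (4/5).
Pull out 2^2: since 5 ≡ 5 (mod 8), (2/5) = -1, so (2/5)^2 = +1.
Reached (1/5) = 1. Collecting the sign flips along the way, the symbol is -1.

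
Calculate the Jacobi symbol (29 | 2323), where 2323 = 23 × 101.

-1

Reciprocity: 29 ≡ 1 and 2323 ≡ 3 (mod 4), so (29/2323) = +(2323/29).
Reduce top mod 29: now compute (3/29).
Reciprocity: 3 ≡ 3 and 29 ≡ 1 (mod 4), so (3/29) = +(29/3).
Reduce top mod 3: now compute (2/3).
Pull out 2: since 3 ≡ 3 (mod 8), (2/3) = -1.
Reached (1/3) = 1. Collecting the sign flips along the way, the symbol is -1.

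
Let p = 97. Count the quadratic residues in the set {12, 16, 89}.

(12/97) = +1 → QR.
(16/97) = +1 → QR.
(89/97) = +1 → QR.
Total quadratic residues among the 3: 3.

3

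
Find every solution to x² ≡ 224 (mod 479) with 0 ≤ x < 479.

Since 479 ≡ 3 (mod 4), a square root of 224 is 224^((479+1)/4) = 224^120 mod 479.
Repeated squaring: 224^2≡360, 224^4≡270, 224^8≡92, 224^16≡321, 224^32≡56, 224^64≡262 (mod 479).
224^120 = 224^(64+32+16+8) ≡ 163 (mod 479).
Check: 163² = 26569 ≡ 224 (mod 479). The two roots are 163 and 316.

163, 316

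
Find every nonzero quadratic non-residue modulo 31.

Square k = 1,…,15 (k and 31−k give the same square):
1²=1, 2²=4, 3²=9, 4²=16, 5²=25, 6²≡5, 7²≡18, 8²≡2, 9²≡19, 10²≡7, 11²≡28, 12²≡20, 13²≡14, 14²≡10, 15²≡8 (mod 31).
The residues are {1, 2, 4, 5, 7, 8, 9, 10, 14, 16, 18, 19, 20, 25, 28}; the non-residues are the remaining 15 nonzero classes.

3, 6, 11, 12, 13, 15, 17, 21, 22, 23, 24, 26, 27, 29, 30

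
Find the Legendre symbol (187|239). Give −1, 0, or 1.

1

Euler's criterion: (187/239) ≡ 187^119 (mod 239).
187^2 ≡ 75 (mod 239)
187^4 ≡ 128 (mod 239)
187^8 ≡ 132 (mod 239)
187^16 ≡ 216 (mod 239)
187^32 ≡ 51 (mod 239)
187^64 ≡ 211 (mod 239)
187^119 = 187^(64+32+16+4+2+1) ≡ 1 (mod 239).
Result is 1, so (187/239) = 1.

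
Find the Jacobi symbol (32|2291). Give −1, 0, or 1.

-1

Pull out 2^5: since 2291 ≡ 3 (mod 8), (2/2291) = -1, so (2/2291)^5 = -1.
Reached (1/2291) = 1. Collecting the sign flips along the way, the symbol is -1.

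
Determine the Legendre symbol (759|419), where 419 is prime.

-1

Euler's criterion: (759/419) ≡ 340^209 (mod 419).
340^2 ≡ 375 (mod 419)
340^4 ≡ 260 (mod 419)
340^8 ≡ 141 (mod 419)
340^16 ≡ 188 (mod 419)
340^32 ≡ 148 (mod 419)
340^64 ≡ 116 (mod 419)
340^128 ≡ 48 (mod 419)
340^209 = 340^(128+64+16+1) ≡ 418 (mod 419).
Result is 418 ≡ −1, so (759/419) = −1.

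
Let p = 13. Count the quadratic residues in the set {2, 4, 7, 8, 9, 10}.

(2/13) = -1 → non-residue.
(4/13) = +1 → QR.
(7/13) = -1 → non-residue.
(8/13) = -1 → non-residue.
(9/13) = +1 → QR.
(10/13) = +1 → QR.
Total quadratic residues among the 6: 3.

3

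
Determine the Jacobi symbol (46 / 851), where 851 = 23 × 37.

Pull out 2: since 851 ≡ 3 (mod 8), (2/851) = -1.
Reciprocity: 23 ≡ 3 and 851 ≡ 3 (mod 4), so (23/851) = −(851/23).
Reduce top mod 23: now compute (0/23).
Top reduces to 0: gcd > 1, so the symbol is 0.

0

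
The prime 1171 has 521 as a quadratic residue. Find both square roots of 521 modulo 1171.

466, 705

Since 1171 ≡ 3 (mod 4), a square root of 521 is 521^((1171+1)/4) = 521^293 mod 1171.
Repeated squaring: 521^2≡940, 521^4≡666, 521^8≡918, 521^16≡775, 521^32≡1073, 521^64≡236, 521^128≡659, 521^256≡1011 (mod 1171).
521^293 = 521^(256+32+4+1) ≡ 466 (mod 1171).
Check: 466² = 217156 ≡ 521 (mod 1171). The two roots are 466 and 705.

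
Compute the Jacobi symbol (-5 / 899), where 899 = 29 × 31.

First reduce: -5 ≡ 894 (mod 899).
Pull out 2: since 899 ≡ 3 (mod 8), (2/899) = -1.
Reciprocity: 447 ≡ 3 and 899 ≡ 3 (mod 4), so (447/899) = −(899/447).
Reduce top mod 447: now compute (5/447).
Reciprocity: 5 ≡ 1 and 447 ≡ 3 (mod 4), so (5/447) = +(447/5).
Reduce top mod 5: now compute (2/5).
Pull out 2: since 5 ≡ 5 (mod 8), (2/5) = -1.
Reached (1/5) = 1. Collecting the sign flips along the way, the symbol is -1.

-1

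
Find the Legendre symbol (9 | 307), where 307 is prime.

Reciprocity: 9 ≡ 1 and 307 ≡ 3 (mod 4), so (9/307) = +(307/9).
Reduce top mod 9: now compute (1/9).
Reached (1/9) = 1. Collecting the sign flips along the way, the symbol is +1.

1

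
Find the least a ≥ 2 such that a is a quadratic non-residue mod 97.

5

(2/97) = +1, so 2 is a residue.
(3/97) = +1, so 3 is a residue.
(4/97) = +1, so 4 is a residue.
(5/97) = −1, so 5 is the smallest positive non-residue mod 97.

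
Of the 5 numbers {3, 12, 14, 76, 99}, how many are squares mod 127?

(3/127) = -1 → non-residue.
(12/127) = -1 → non-residue.
(14/127) = -1 → non-residue.
(76/127) = +1 → QR.
(99/127) = +1 → QR.
Total quadratic residues among the 5: 2.

2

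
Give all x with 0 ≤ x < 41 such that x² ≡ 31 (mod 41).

20, 21

41 ≡ 1 (mod 4), so we find a root by search.
Trying successive values, 20² = 400 ≡ 31 (mod 41). The other root is 41 − 20 = 21.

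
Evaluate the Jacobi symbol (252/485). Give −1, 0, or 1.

1

Pull out 2^2: since 485 ≡ 5 (mod 8), (2/485) = -1, so (2/485)^2 = +1.
Reciprocity: 63 ≡ 3 and 485 ≡ 1 (mod 4), so (63/485) = +(485/63).
Reduce top mod 63: now compute (44/63).
Pull out 2^2: since 63 ≡ 7 (mod 8), (2/63) = +1, so (2/63)^2 = +1.
Reciprocity: 11 ≡ 3 and 63 ≡ 3 (mod 4), so (11/63) = −(63/11).
Reduce top mod 11: now compute (8/11).
Pull out 2^3: since 11 ≡ 3 (mod 8), (2/11) = -1, so (2/11)^3 = -1.
Reached (1/11) = 1. Collecting the sign flips along the way, the symbol is +1.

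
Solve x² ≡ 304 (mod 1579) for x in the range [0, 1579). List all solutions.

Since 1579 ≡ 3 (mod 4), a square root of 304 is 304^((1579+1)/4) = 304^395 mod 1579.
Repeated squaring: 304^2≡834, 304^4≡796, 304^8≡437, 304^16≡1489, 304^32≡205, 304^64≡971, 304^128≡178, 304^256≡104 (mod 1579).
304^395 = 304^(256+128+8+2+1) ≡ 71 (mod 1579).
Check: 71² = 5041 ≡ 304 (mod 1579). The two roots are 71 and 1508.

71, 1508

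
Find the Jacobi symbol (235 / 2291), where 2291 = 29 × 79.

Reciprocity: 235 ≡ 3 and 2291 ≡ 3 (mod 4), so (235/2291) = −(2291/235).
Reduce top mod 235: now compute (176/235).
Pull out 2^4: since 235 ≡ 3 (mod 8), (2/235) = -1, so (2/235)^4 = +1.
Reciprocity: 11 ≡ 3 and 235 ≡ 3 (mod 4), so (11/235) = −(235/11).
Reduce top mod 11: now compute (4/11).
Pull out 2^2: since 11 ≡ 3 (mod 8), (2/11) = -1, so (2/11)^2 = +1.
Reached (1/11) = 1. Collecting the sign flips along the way, the symbol is +1.

1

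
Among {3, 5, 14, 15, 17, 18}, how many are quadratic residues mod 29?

1

(3/29) = -1 → non-residue.
(5/29) = +1 → QR.
(14/29) = -1 → non-residue.
(15/29) = -1 → non-residue.
(17/29) = -1 → non-residue.
(18/29) = -1 → non-residue.
Total quadratic residues among the 6: 1.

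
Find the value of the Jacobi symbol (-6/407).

First reduce: -6 ≡ 401 (mod 407).
Reciprocity: 401 ≡ 1 and 407 ≡ 3 (mod 4), so (401/407) = +(407/401).
Reduce top mod 401: now compute (6/401).
Pull out 2: since 401 ≡ 1 (mod 8), (2/401) = +1.
Reciprocity: 3 ≡ 3 and 401 ≡ 1 (mod 4), so (3/401) = +(401/3).
Reduce top mod 3: now compute (2/3).
Pull out 2: since 3 ≡ 3 (mod 8), (2/3) = -1.
Reached (1/3) = 1. Collecting the sign flips along the way, the symbol is -1.

-1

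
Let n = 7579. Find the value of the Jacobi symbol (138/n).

Pull out 2: since 7579 ≡ 3 (mod 8), (2/7579) = -1.
Reciprocity: 69 ≡ 1 and 7579 ≡ 3 (mod 4), so (69/7579) = +(7579/69).
Reduce top mod 69: now compute (58/69).
Pull out 2: since 69 ≡ 5 (mod 8), (2/69) = -1.
Reciprocity: 29 ≡ 1 and 69 ≡ 1 (mod 4), so (29/69) = +(69/29).
Reduce top mod 29: now compute (11/29).
Reciprocity: 11 ≡ 3 and 29 ≡ 1 (mod 4), so (11/29) = +(29/11).
Reduce top mod 11: now compute (7/11).
Reciprocity: 7 ≡ 3 and 11 ≡ 3 (mod 4), so (7/11) = −(11/7).
Reduce top mod 7: now compute (4/7).
Pull out 2^2: since 7 ≡ 7 (mod 8), (2/7) = +1, so (2/7)^2 = +1.
Reached (1/7) = 1. Collecting the sign flips along the way, the symbol is -1.

-1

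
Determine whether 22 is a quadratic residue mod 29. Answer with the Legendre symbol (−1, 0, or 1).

Euler's criterion: (22/29) ≡ 22^14 (mod 29).
22^2 ≡ 20 (mod 29)
22^4 ≡ 23 (mod 29)
22^8 ≡ 7 (mod 29)
22^14 = 22^(8+4+2) ≡ 1 (mod 29).
Result is 1, so (22/29) = 1.

1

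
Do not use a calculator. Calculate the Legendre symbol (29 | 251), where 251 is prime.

-1

Reciprocity: 29 ≡ 1 and 251 ≡ 3 (mod 4), so (29/251) = +(251/29).
Reduce top mod 29: now compute (19/29).
Reciprocity: 19 ≡ 3 and 29 ≡ 1 (mod 4), so (19/29) = +(29/19).
Reduce top mod 19: now compute (10/19).
Pull out 2: since 19 ≡ 3 (mod 8), (2/19) = -1.
Reciprocity: 5 ≡ 1 and 19 ≡ 3 (mod 4), so (5/19) = +(19/5).
Reduce top mod 5: now compute (4/5).
Pull out 2^2: since 5 ≡ 5 (mod 8), (2/5) = -1, so (2/5)^2 = +1.
Reached (1/5) = 1. Collecting the sign flips along the way, the symbol is -1.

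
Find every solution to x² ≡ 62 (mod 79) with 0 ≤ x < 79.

33, 46

Since 79 ≡ 3 (mod 4), a square root of 62 is 62^((79+1)/4) = 62^20 mod 79.
Repeated squaring: 62^2≡52, 62^4≡18, 62^8≡8, 62^16≡64 (mod 79).
62^20 = 62^(16+4) ≡ 46 (mod 79).
Check: 46² = 2116 ≡ 62 (mod 79). The two roots are 33 and 46.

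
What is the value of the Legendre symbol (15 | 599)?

1

Reciprocity: 15 ≡ 3 and 599 ≡ 3 (mod 4), so (15/599) = −(599/15).
Reduce top mod 15: now compute (14/15).
Pull out 2: since 15 ≡ 7 (mod 8), (2/15) = +1.
Reciprocity: 7 ≡ 3 and 15 ≡ 3 (mod 4), so (7/15) = −(15/7).
Reduce top mod 7: now compute (1/7).
Reached (1/7) = 1. Collecting the sign flips along the way, the symbol is +1.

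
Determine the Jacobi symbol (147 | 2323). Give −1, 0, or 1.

Reciprocity: 147 ≡ 3 and 2323 ≡ 3 (mod 4), so (147/2323) = −(2323/147).
Reduce top mod 147: now compute (118/147).
Pull out 2: since 147 ≡ 3 (mod 8), (2/147) = -1.
Reciprocity: 59 ≡ 3 and 147 ≡ 3 (mod 4), so (59/147) = −(147/59).
Reduce top mod 59: now compute (29/59).
Reciprocity: 29 ≡ 1 and 59 ≡ 3 (mod 4), so (29/59) = +(59/29).
Reduce top mod 29: now compute (1/29).
Reached (1/29) = 1. Collecting the sign flips along the way, the symbol is -1.

-1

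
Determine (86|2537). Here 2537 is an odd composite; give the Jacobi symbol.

Pull out 2: since 2537 ≡ 1 (mod 8), (2/2537) = +1.
Reciprocity: 43 ≡ 3 and 2537 ≡ 1 (mod 4), so (43/2537) = +(2537/43).
Reduce top mod 43: now compute (0/43).
Top reduces to 0: gcd > 1, so the symbol is 0.

0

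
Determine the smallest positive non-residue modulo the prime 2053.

(2/2053) = −1, so 2 is the smallest positive non-residue mod 2053.

2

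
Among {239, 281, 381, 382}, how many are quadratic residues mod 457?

(239/457) = +1 → QR.
(281/457) = -1 → non-residue.
(381/457) = +1 → QR.
(382/457) = +1 → QR.
Total quadratic residues among the 4: 3.

3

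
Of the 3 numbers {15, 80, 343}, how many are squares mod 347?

0

(15/347) = -1 → non-residue.
(80/347) = -1 → non-residue.
(343/347) = -1 → non-residue.
Total quadratic residues among the 3: 0.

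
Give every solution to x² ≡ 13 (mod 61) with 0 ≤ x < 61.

61 ≡ 1 (mod 4), so we find a root by search.
Trying successive values, 14² = 196 ≡ 13 (mod 61). The other root is 61 − 14 = 47.

14, 47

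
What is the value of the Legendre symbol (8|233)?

1

Euler's criterion: (8/233) ≡ 8^116 (mod 233).
8^2 ≡ 64 (mod 233)
8^4 ≡ 135 (mod 233)
8^8 ≡ 51 (mod 233)
8^16 ≡ 38 (mod 233)
8^32 ≡ 46 (mod 233)
8^64 ≡ 19 (mod 233)
8^116 = 8^(64+32+16+4) ≡ 1 (mod 233).
Result is 1, so (8/233) = 1.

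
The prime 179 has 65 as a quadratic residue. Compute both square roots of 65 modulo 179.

85, 94

Since 179 ≡ 3 (mod 4), a square root of 65 is 65^((179+1)/4) = 65^45 mod 179.
Repeated squaring: 65^2≡108, 65^4≡29, 65^8≡125, 65^16≡52, 65^32≡19 (mod 179).
65^45 = 65^(32+8+4+1) ≡ 85 (mod 179).
Check: 85² = 7225 ≡ 65 (mod 179). The two roots are 85 and 94.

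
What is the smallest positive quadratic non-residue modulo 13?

2

(2/13) = −1, so 2 is the smallest positive non-residue mod 13.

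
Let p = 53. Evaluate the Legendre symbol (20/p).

-1

Pull out 2^2: since 53 ≡ 5 (mod 8), (2/53) = -1, so (2/53)^2 = +1.
Reciprocity: 5 ≡ 1 and 53 ≡ 1 (mod 4), so (5/53) = +(53/5).
Reduce top mod 5: now compute (3/5).
Reciprocity: 3 ≡ 3 and 5 ≡ 1 (mod 4), so (3/5) = +(5/3).
Reduce top mod 3: now compute (2/3).
Pull out 2: since 3 ≡ 3 (mod 8), (2/3) = -1.
Reached (1/3) = 1. Collecting the sign flips along the way, the symbol is -1.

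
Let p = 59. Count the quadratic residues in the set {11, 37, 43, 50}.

0

(11/59) = -1 → non-residue.
(37/59) = -1 → non-residue.
(43/59) = -1 → non-residue.
(50/59) = -1 → non-residue.
Total quadratic residues among the 4: 0.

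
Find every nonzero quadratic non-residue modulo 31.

3 6 11 12 13 15 17 21 22 23 24 26 27 29 30

Square k = 1,…,15 (k and 31−k give the same square):
1²=1, 2²=4, 3²=9, 4²=16, 5²=25, 6²≡5, 7²≡18, 8²≡2, 9²≡19, 10²≡7, 11²≡28, 12²≡20, 13²≡14, 14²≡10, 15²≡8 (mod 31).
The residues are {1, 2, 4, 5, 7, 8, 9, 10, 14, 16, 18, 19, 20, 25, 28}; the non-residues are the remaining 15 nonzero classes.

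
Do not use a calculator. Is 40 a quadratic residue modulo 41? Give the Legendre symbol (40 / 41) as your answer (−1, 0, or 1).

Pull out 2^3: since 41 ≡ 1 (mod 8), (2/41) = +1, so (2/41)^3 = +1.
Reciprocity: 5 ≡ 1 and 41 ≡ 1 (mod 4), so (5/41) = +(41/5).
Reduce top mod 5: now compute (1/5).
Reached (1/5) = 1. Collecting the sign flips along the way, the symbol is +1.

1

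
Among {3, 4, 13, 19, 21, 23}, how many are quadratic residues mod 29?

(3/29) = -1 → non-residue.
(4/29) = +1 → QR.
(13/29) = +1 → QR.
(19/29) = -1 → non-residue.
(21/29) = -1 → non-residue.
(23/29) = +1 → QR.
Total quadratic residues among the 6: 3.

3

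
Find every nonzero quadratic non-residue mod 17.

3, 5, 6, 7, 10, 11, 12, 14

Square k = 1,…,8 (k and 17−k give the same square):
1²=1, 2²=4, 3²=9, 4²=16, 5²≡8, 6²≡2, 7²≡15, 8²≡13 (mod 17).
The residues are {1, 2, 4, 8, 9, 13, 15, 16}; the non-residues are the remaining 8 nonzero classes.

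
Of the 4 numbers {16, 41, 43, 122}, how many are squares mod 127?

3

(16/127) = +1 → QR.
(41/127) = +1 → QR.
(43/127) = -1 → non-residue.
(122/127) = +1 → QR.
Total quadratic residues among the 4: 3.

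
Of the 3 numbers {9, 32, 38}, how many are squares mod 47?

2

(9/47) = +1 → QR.
(32/47) = +1 → QR.
(38/47) = -1 → non-residue.
Total quadratic residues among the 3: 2.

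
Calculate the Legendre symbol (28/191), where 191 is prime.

Euler's criterion: (28/191) ≡ 28^95 (mod 191).
28^2 ≡ 20 (mod 191)
28^4 ≡ 18 (mod 191)
28^8 ≡ 133 (mod 191)
28^16 ≡ 117 (mod 191)
28^32 ≡ 128 (mod 191)
28^64 ≡ 149 (mod 191)
28^95 = 28^(64+16+8+4+2+1) ≡ 190 (mod 191).
Result is 190 ≡ −1, so (28/191) = −1.

-1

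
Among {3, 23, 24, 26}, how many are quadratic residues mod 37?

(3/37) = +1 → QR.
(23/37) = -1 → non-residue.
(24/37) = -1 → non-residue.
(26/37) = +1 → QR.
Total quadratic residues among the 4: 2.

2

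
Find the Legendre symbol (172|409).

-1

Pull out 2^2: since 409 ≡ 1 (mod 8), (2/409) = +1, so (2/409)^2 = +1.
Reciprocity: 43 ≡ 3 and 409 ≡ 1 (mod 4), so (43/409) = +(409/43).
Reduce top mod 43: now compute (22/43).
Pull out 2: since 43 ≡ 3 (mod 8), (2/43) = -1.
Reciprocity: 11 ≡ 3 and 43 ≡ 3 (mod 4), so (11/43) = −(43/11).
Reduce top mod 11: now compute (10/11).
Pull out 2: since 11 ≡ 3 (mod 8), (2/11) = -1.
Reciprocity: 5 ≡ 1 and 11 ≡ 3 (mod 4), so (5/11) = +(11/5).
Reduce top mod 5: now compute (1/5).
Reached (1/5) = 1. Collecting the sign flips along the way, the symbol is -1.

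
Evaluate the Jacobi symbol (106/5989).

Pull out 2: since 5989 ≡ 5 (mod 8), (2/5989) = -1.
Reciprocity: 53 ≡ 1 and 5989 ≡ 1 (mod 4), so (53/5989) = +(5989/53).
Reduce top mod 53: now compute (0/53).
Top reduces to 0: gcd > 1, so the symbol is 0.

0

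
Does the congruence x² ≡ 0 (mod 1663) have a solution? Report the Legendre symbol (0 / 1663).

0

Top reduces to 0: gcd > 1, so the symbol is 0.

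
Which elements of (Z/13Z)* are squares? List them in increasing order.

1,3,4,9,10,12

Square k = 1,…,6 (k and 13−k give the same square):
1²=1, 2²=4, 3²=9, 4²≡3, 5²≡12, 6²≡10 (mod 13).
So the quadratic residues mod 13 are {1, 3, 4, 9, 10, 12}.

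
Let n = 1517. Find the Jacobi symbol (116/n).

Pull out 2^2: since 1517 ≡ 5 (mod 8), (2/1517) = -1, so (2/1517)^2 = +1.
Reciprocity: 29 ≡ 1 and 1517 ≡ 1 (mod 4), so (29/1517) = +(1517/29).
Reduce top mod 29: now compute (9/29).
Reciprocity: 9 ≡ 1 and 29 ≡ 1 (mod 4), so (9/29) = +(29/9).
Reduce top mod 9: now compute (2/9).
Pull out 2: since 9 ≡ 1 (mod 8), (2/9) = +1.
Reached (1/9) = 1. Collecting the sign flips along the way, the symbol is +1.

1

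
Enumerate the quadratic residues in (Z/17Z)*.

1 2 4 8 9 13 15 16

Square k = 1,…,8 (k and 17−k give the same square):
1²=1, 2²=4, 3²=9, 4²=16, 5²≡8, 6²≡2, 7²≡15, 8²≡13 (mod 17).
So the quadratic residues mod 17 are {1, 2, 4, 8, 9, 13, 15, 16}.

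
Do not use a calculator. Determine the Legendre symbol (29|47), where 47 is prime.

Reciprocity: 29 ≡ 1 and 47 ≡ 3 (mod 4), so (29/47) = +(47/29).
Reduce top mod 29: now compute (18/29).
Pull out 2: since 29 ≡ 5 (mod 8), (2/29) = -1.
Reciprocity: 9 ≡ 1 and 29 ≡ 1 (mod 4), so (9/29) = +(29/9).
Reduce top mod 9: now compute (2/9).
Pull out 2: since 9 ≡ 1 (mod 8), (2/9) = +1.
Reached (1/9) = 1. Collecting the sign flips along the way, the symbol is -1.

-1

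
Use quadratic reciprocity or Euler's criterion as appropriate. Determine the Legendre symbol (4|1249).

Pull out 2^2: since 1249 ≡ 1 (mod 8), (2/1249) = +1, so (2/1249)^2 = +1.
Reached (1/1249) = 1. Collecting the sign flips along the way, the symbol is +1.

1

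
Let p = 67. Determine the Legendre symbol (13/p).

Reciprocity: 13 ≡ 1 and 67 ≡ 3 (mod 4), so (13/67) = +(67/13).
Reduce top mod 13: now compute (2/13).
Pull out 2: since 13 ≡ 5 (mod 8), (2/13) = -1.
Reached (1/13) = 1. Collecting the sign flips along the way, the symbol is -1.

-1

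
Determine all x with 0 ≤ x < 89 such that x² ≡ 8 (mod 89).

89 ≡ 1 (mod 4), so we find a root by search.
Trying successive values, 39² = 1521 ≡ 8 (mod 89). The other root is 89 − 39 = 50.

39, 50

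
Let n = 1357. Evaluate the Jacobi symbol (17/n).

Reciprocity: 17 ≡ 1 and 1357 ≡ 1 (mod 4), so (17/1357) = +(1357/17).
Reduce top mod 17: now compute (14/17).
Pull out 2: since 17 ≡ 1 (mod 8), (2/17) = +1.
Reciprocity: 7 ≡ 3 and 17 ≡ 1 (mod 4), so (7/17) = +(17/7).
Reduce top mod 7: now compute (3/7).
Reciprocity: 3 ≡ 3 and 7 ≡ 3 (mod 4), so (3/7) = −(7/3).
Reduce top mod 3: now compute (1/3).
Reached (1/3) = 1. Collecting the sign flips along the way, the symbol is -1.

-1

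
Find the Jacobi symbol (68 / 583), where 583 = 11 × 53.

-1

Pull out 2^2: since 583 ≡ 7 (mod 8), (2/583) = +1, so (2/583)^2 = +1.
Reciprocity: 17 ≡ 1 and 583 ≡ 3 (mod 4), so (17/583) = +(583/17).
Reduce top mod 17: now compute (5/17).
Reciprocity: 5 ≡ 1 and 17 ≡ 1 (mod 4), so (5/17) = +(17/5).
Reduce top mod 5: now compute (2/5).
Pull out 2: since 5 ≡ 5 (mod 8), (2/5) = -1.
Reached (1/5) = 1. Collecting the sign flips along the way, the symbol is -1.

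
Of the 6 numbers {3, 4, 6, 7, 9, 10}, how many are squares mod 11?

3

(3/11) = +1 → QR.
(4/11) = +1 → QR.
(6/11) = -1 → non-residue.
(7/11) = -1 → non-residue.
(9/11) = +1 → QR.
(10/11) = -1 → non-residue.
Total quadratic residues among the 6: 3.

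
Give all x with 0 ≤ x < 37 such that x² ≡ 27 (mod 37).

8, 29

37 ≡ 1 (mod 4), so we find a root by search.
Trying successive values, 8² = 64 ≡ 27 (mod 37). The other root is 37 − 8 = 29.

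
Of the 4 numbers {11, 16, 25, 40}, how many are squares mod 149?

(11/149) = -1 → non-residue.
(16/149) = +1 → QR.
(25/149) = +1 → QR.
(40/149) = -1 → non-residue.
Total quadratic residues among the 4: 2.

2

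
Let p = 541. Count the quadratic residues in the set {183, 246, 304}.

(183/541) = -1 → non-residue.
(246/541) = -1 → non-residue.
(304/541) = +1 → QR.
Total quadratic residues among the 3: 1.

1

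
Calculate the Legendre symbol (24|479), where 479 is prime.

Pull out 2^3: since 479 ≡ 7 (mod 8), (2/479) = +1, so (2/479)^3 = +1.
Reciprocity: 3 ≡ 3 and 479 ≡ 3 (mod 4), so (3/479) = −(479/3).
Reduce top mod 3: now compute (2/3).
Pull out 2: since 3 ≡ 3 (mod 8), (2/3) = -1.
Reached (1/3) = 1. Collecting the sign flips along the way, the symbol is +1.

1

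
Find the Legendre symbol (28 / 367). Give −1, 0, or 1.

1

Pull out 2^2: since 367 ≡ 7 (mod 8), (2/367) = +1, so (2/367)^2 = +1.
Reciprocity: 7 ≡ 3 and 367 ≡ 3 (mod 4), so (7/367) = −(367/7).
Reduce top mod 7: now compute (3/7).
Reciprocity: 3 ≡ 3 and 7 ≡ 3 (mod 4), so (3/7) = −(7/3).
Reduce top mod 3: now compute (1/3).
Reached (1/3) = 1. Collecting the sign flips along the way, the symbol is +1.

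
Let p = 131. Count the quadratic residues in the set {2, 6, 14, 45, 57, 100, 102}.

(2/131) = -1 → non-residue.
(6/131) = -1 → non-residue.
(14/131) = -1 → non-residue.
(45/131) = +1 → QR.
(57/131) = -1 → non-residue.
(100/131) = +1 → QR.
(102/131) = +1 → QR.
Total quadratic residues among the 7: 3.

3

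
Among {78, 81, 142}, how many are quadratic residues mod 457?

1

(78/457) = -1 → non-residue.
(81/457) = +1 → QR.
(142/457) = -1 → non-residue.
Total quadratic residues among the 3: 1.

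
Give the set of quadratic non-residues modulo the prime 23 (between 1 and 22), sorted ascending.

5, 7, 10, 11, 14, 15, 17, 19, 20, 21, 22

Square k = 1,…,11 (k and 23−k give the same square):
1²=1, 2²=4, 3²=9, 4²=16, 5²≡2, 6²≡13, 7²≡3, 8²≡18, 9²≡12, 10²≡8, 11²≡6 (mod 23).
The residues are {1, 2, 3, 4, 6, 8, 9, 12, 13, 16, 18}; the non-residues are the remaining 11 nonzero classes.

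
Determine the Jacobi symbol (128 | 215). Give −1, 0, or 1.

Pull out 2^7: since 215 ≡ 7 (mod 8), (2/215) = +1, so (2/215)^7 = +1.
Reached (1/215) = 1. Collecting the sign flips along the way, the symbol is +1.

1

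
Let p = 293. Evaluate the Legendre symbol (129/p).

-1

Euler's criterion: (129/293) ≡ 129^146 (mod 293).
129^2 ≡ 233 (mod 293)
129^4 ≡ 84 (mod 293)
129^8 ≡ 24 (mod 293)
129^16 ≡ 283 (mod 293)
129^32 ≡ 100 (mod 293)
129^64 ≡ 38 (mod 293)
129^128 ≡ 272 (mod 293)
129^146 = 129^(128+16+2) ≡ 292 (mod 293).
Result is 292 ≡ −1, so (129/293) = −1.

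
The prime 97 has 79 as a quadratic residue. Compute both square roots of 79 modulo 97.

46, 51

97 ≡ 1 (mod 4), so we find a root by search.
Trying successive values, 46² = 2116 ≡ 79 (mod 97). The other root is 97 − 46 = 51.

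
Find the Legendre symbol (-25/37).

First reduce: -25 ≡ 12 (mod 37).
Pull out 2^2: since 37 ≡ 5 (mod 8), (2/37) = -1, so (2/37)^2 = +1.
Reciprocity: 3 ≡ 3 and 37 ≡ 1 (mod 4), so (3/37) = +(37/3).
Reduce top mod 3: now compute (1/3).
Reached (1/3) = 1. Collecting the sign flips along the way, the symbol is +1.

1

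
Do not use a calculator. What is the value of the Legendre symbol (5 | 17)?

-1

Reciprocity: 5 ≡ 1 and 17 ≡ 1 (mod 4), so (5/17) = +(17/5).
Reduce top mod 5: now compute (2/5).
Pull out 2: since 5 ≡ 5 (mod 8), (2/5) = -1.
Reached (1/5) = 1. Collecting the sign flips along the way, the symbol is -1.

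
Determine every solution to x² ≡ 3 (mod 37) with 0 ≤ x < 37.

37 ≡ 1 (mod 4), so we find a root by search.
Trying successive values, 15² = 225 ≡ 3 (mod 37). The other root is 37 − 15 = 22.

15, 22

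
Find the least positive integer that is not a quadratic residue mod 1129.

(2/1129) = +1, so 2 is a residue.
(3/1129) = +1, so 3 is a residue.
(4/1129) = +1, so 4 is a residue.
(5/1129) = +1, so 5 is a residue.
(6/1129) = +1, so 6 is a residue.
(7/1129) = +1, so 7 is a residue.
(8/1129) = +1, so 8 is a residue.
(9/1129) = +1, so 9 is a residue.
(10/1129) = +1, so 10 is a residue.
(11/1129) = −1, so 11 is the smallest positive non-residue mod 1129.

11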